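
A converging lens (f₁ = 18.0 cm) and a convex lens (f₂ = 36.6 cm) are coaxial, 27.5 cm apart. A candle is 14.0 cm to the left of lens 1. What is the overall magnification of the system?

Lens 1: 1/d_i1 = 1/(18.0) − 1/(14.0) = -0.01587, so d_i1 = -63.00 cm; m₁ = −d_i1/d_o1 = +4.500.
d_o2 = 27.5 − (-63.00) = 90.50 cm.
Lens 2: 1/d_i2 = 1/(36.6) − 1/(90.50) = 0.01627, so d_i2 = 61.45 cm; m₂ = −d_i2/d_o2 = -0.6790.
m = m₁·m₂ = (+4.500)(-0.6790) = -3.06.

m = -3.06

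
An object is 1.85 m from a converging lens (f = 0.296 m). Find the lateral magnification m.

1/d_i = 1/f − 1/d_o = 1/(0.2960) − 1/(1.85) = 2.838, so d_i = 0.3524 m.
m = −d_i/d_o = −(0.3524)/(1.85) = -0.190.
The image is real, inverted and reduced, on the far side of the lens.

m = -0.190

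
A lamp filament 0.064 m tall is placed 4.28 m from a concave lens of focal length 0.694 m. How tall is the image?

For a concave lens, f = -0.694 m.
1/d_i = 1/f − 1/d_o = 1/(-0.6940) − 1/(4.28) = -1.675, so d_i = -0.5972 m.
m = −d_i/d_o = +0.1395.
|h_i| = |m|·h_o = 0.1395 × 0.064 = 0.00893 m. The image is virtual, upright and reduced, on the same side as the object.

0.00893 m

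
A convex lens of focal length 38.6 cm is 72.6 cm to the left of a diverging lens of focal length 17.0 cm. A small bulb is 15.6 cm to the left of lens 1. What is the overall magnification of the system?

m = +0.246

Lens 1: 1/d_i1 = 1/(38.6) − 1/(15.6) = -0.03820, so d_i1 = -26.18 cm; m₁ = −d_i1/d_o1 = +1.678.
d_o2 = 72.6 − (-26.18) = 98.78 cm.
f₂ = −17.0 cm (diverging).
Lens 2: 1/d_i2 = 1/(-17.0) − 1/(98.78) = -0.06895, so d_i2 = -14.50 cm; m₂ = −d_i2/d_o2 = +0.1468.
m = m₁·m₂ = (+1.678)(+0.1468) = +0.246.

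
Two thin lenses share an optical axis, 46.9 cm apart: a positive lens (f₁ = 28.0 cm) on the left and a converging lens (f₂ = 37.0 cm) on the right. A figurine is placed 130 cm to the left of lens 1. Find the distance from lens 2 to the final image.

16.1 cm

Lens 1: 1/d_i1 = 1/f₁ − 1/d_o1 = 1/(28.0) − 1/(130) = 0.02802, so d_i1 = 35.69 cm.
The intermediate image is 35.69 cm to the right of lens 1, which is 46.9 − (35.69) = 11.21 cm to the left of lens 2, so d_o2 = +11.21 cm.
Lens 2: 1/d_i2 = 1/f₂ − 1/d_o2 = 1/(37.0) − 1/(11.21) = -0.06218, so d_i2 = -16.1 cm.
The final image is virtual, 16.1 cm to the left of lens 2 (overall magnification ≈ -0.39).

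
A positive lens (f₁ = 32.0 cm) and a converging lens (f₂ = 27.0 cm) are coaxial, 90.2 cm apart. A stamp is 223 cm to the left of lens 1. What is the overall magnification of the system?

m = +0.175

Lens 1: 1/d_i1 = 1/(32.0) − 1/(223) = 0.02677, so d_i1 = 37.36 cm; m₁ = −d_i1/d_o1 = -0.1675.
d_o2 = 90.2 − (37.36) = 52.84 cm.
Lens 2: 1/d_i2 = 1/(27.0) − 1/(52.84) = 0.01811, so d_i2 = 55.21 cm; m₂ = −d_i2/d_o2 = -1.045.
m = m₁·m₂ = (-0.1675)(-1.045) = +0.175.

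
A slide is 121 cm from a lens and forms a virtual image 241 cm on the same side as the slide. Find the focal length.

Virtual image ⇒ d_i = −241 cm.
1/f = 1/d_o + 1/d_i = 1/(121) + 1/(-241) = 0.004115, so f = 243 cm.
Since f is positive, the lens is converging.

f = 243 cm (converging)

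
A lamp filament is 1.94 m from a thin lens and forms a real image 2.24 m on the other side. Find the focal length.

f = 1.04 m (converging)

Real image ⇒ d_i = +2.24 m.
1/f = 1/d_o + 1/d_i = 1/(1.94) + 1/(2.24) = 0.9619, so f = 1.04 m.
Since f is positive, the thin lens is converging.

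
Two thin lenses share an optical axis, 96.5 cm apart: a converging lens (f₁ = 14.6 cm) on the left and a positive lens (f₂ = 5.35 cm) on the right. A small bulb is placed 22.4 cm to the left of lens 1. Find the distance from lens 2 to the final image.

Lens 1: 1/d_i1 = 1/f₁ − 1/d_o1 = 1/(14.6) − 1/(22.4) = 0.02385, so d_i1 = 41.93 cm.
The intermediate image is 41.93 cm to the right of lens 1, which is 96.5 − (41.93) = 54.57 cm to the left of lens 2, so d_o2 = +54.57 cm.
Lens 2: 1/d_i2 = 1/f₂ − 1/d_o2 = 1/(5.35) − 1/(54.57) = 0.1686, so d_i2 = 5.93 cm.
The final image is real, 5.93 cm to the right of lens 2 (overall magnification ≈ 0.20).

5.93 cm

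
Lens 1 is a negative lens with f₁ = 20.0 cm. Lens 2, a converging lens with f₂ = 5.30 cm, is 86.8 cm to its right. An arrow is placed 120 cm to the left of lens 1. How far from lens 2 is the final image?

Lens 1 is diverging, so f₁ = −20.0 cm.
Lens 1: 1/d_i1 = 1/f₁ − 1/d_o1 = 1/(-20.0) − 1/(120) = -0.05833, so d_i1 = -17.14 cm.
The intermediate image is 17.14 cm to the left of lens 1 (virtual), which is 86.8 − (-17.14) = 103.9 cm to the left of lens 2, so d_o2 = +103.9 cm.
Lens 2: 1/d_i2 = 1/f₂ − 1/d_o2 = 1/(5.30) − 1/(103.9) = 0.1791, so d_i2 = 5.58 cm.
The final image is real, 5.58 cm to the right of lens 2 (overall magnification ≈ -0.0077).

5.58 cm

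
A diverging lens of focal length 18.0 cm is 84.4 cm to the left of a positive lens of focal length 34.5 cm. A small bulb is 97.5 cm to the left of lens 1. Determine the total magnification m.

f₁ = −18.0 cm (diverging).
Lens 1: 1/d_i1 = 1/(-18.0) − 1/(97.5) = -0.06581, so d_i1 = -15.19 cm; m₁ = −d_i1/d_o1 = +0.1558.
d_o2 = 84.4 − (-15.19) = 99.59 cm.
Lens 2: 1/d_i2 = 1/(34.5) − 1/(99.59) = 0.01894, so d_i2 = 52.79 cm; m₂ = −d_i2/d_o2 = -0.5300.
m = m₁·m₂ = (+0.1558)(-0.5300) = -0.0826.

m = -0.0826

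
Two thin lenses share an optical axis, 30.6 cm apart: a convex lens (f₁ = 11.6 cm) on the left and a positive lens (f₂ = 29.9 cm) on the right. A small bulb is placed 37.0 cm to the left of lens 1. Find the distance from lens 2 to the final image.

25.3 cm

Lens 1: 1/d_i1 = 1/f₁ − 1/d_o1 = 1/(11.6) − 1/(37.0) = 0.05918, so d_i1 = 16.90 cm.
The intermediate image is 16.90 cm to the right of lens 1, which is 30.6 − (16.90) = 13.70 cm to the left of lens 2, so d_o2 = +13.70 cm.
Lens 2: 1/d_i2 = 1/f₂ − 1/d_o2 = 1/(29.9) − 1/(13.70) = -0.03955, so d_i2 = -25.3 cm.
The final image is virtual, 25.3 cm to the left of lens 2 (overall magnification ≈ -0.84).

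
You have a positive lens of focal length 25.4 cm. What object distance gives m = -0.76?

m = −d_i/d_o ⇒ d_i = −m·d_o.
1/f = 1/d_o + 1/d_i = 1/d_o − 1/(m·d_o) = (1 − 1/m)/d_o, so d_o = f(1 − 1/m) = (25.40)(1 − 1/(-0.76)) = 58.8 cm.

58.8 cm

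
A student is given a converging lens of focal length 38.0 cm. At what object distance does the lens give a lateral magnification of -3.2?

49.9 cm

m = −d_i/d_o ⇒ d_i = −m·d_o.
1/f = 1/d_o + 1/d_i = 1/d_o − 1/(m·d_o) = (1 − 1/m)/d_o, so d_o = f(1 − 1/m) = (38.00)(1 − 1/(-3.2)) = 49.9 cm.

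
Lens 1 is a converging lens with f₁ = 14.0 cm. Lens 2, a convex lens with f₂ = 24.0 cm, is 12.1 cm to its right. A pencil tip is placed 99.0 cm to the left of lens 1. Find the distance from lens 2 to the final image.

3.58 cm

Lens 1: 1/d_i1 = 1/f₁ − 1/d_o1 = 1/(14.0) − 1/(99.0) = 0.06133, so d_i1 = 16.31 cm.
The intermediate image is 16.31 cm to the right of lens 1, which lies 4.210 cm to the right of lens 2 — a virtual object — so d_o2 = −4.210 cm.
Lens 2: 1/d_i2 = 1/f₂ − 1/d_o2 = 1/(24.0) − 1/(-4.210) = 0.2792, so d_i2 = 3.58 cm.
The final image is real, 3.58 cm to the right of lens 2 (overall magnification ≈ -0.14).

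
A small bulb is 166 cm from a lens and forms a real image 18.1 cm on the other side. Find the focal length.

f = 16.3 cm (converging)

Real image ⇒ d_i = +18.1 cm.
1/f = 1/d_o + 1/d_i = 1/(166) + 1/(18.1) = 0.06127, so f = 16.3 cm.
Since f is positive, the lens is converging.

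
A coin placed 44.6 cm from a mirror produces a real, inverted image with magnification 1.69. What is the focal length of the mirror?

m = −d_i/d_o ⇒ d_i = −m·d_o = −(-1.69)·(44.6) = 75.37 cm.
1/f = 1/d_o + 1/d_i = 1/(44.6) + 1/(75.37) = 0.03569, so f = 28.0 cm.
Since f is positive, the mirror is concave.

f = 28.0 cm (concave)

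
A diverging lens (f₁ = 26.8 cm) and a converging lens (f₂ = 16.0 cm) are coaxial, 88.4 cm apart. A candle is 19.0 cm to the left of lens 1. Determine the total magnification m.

m = -0.112

f₁ = −26.8 cm (diverging).
Lens 1: 1/d_i1 = 1/(-26.8) − 1/(19.0) = -0.08995, so d_i1 = -11.12 cm; m₁ = −d_i1/d_o1 = +0.5853.
d_o2 = 88.4 − (-11.12) = 99.52 cm.
Lens 2: 1/d_i2 = 1/(16.0) − 1/(99.52) = 0.05245, so d_i2 = 19.07 cm; m₂ = −d_i2/d_o2 = -0.1916.
m = m₁·m₂ = (+0.5853)(-0.1916) = -0.112.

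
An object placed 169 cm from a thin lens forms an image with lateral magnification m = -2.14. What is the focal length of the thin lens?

f = 115 cm (converging)

m = −d_i/d_o ⇒ d_i = −m·d_o = −(-2.14)·(169) = 361.7 cm.
1/f = 1/d_o + 1/d_i = 1/(169) + 1/(361.7) = 0.008682, so f = 115 cm.
Since f is positive, the thin lens is converging.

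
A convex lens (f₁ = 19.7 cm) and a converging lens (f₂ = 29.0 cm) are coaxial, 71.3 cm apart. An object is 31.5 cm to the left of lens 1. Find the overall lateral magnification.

m = -4.71

Lens 1: 1/d_i1 = 1/(19.7) − 1/(31.5) = 0.01902, so d_i1 = 52.59 cm; m₁ = −d_i1/d_o1 = -1.670.
d_o2 = 71.3 − (52.59) = 18.71 cm.
Lens 2: 1/d_i2 = 1/(29.0) − 1/(18.71) = -0.01896, so d_i2 = -52.73 cm; m₂ = −d_i2/d_o2 = +2.818.
m = m₁·m₂ = (-1.670)(+2.818) = -4.71.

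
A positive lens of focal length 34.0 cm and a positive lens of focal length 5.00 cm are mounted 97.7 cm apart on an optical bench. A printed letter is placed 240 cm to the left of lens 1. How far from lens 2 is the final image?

Lens 1: 1/d_i1 = 1/f₁ − 1/d_o1 = 1/(34.0) − 1/(240) = 0.02525, so d_i1 = 39.61 cm.
The intermediate image is 39.61 cm to the right of lens 1, which is 97.7 − (39.61) = 58.09 cm to the left of lens 2, so d_o2 = +58.09 cm.
Lens 2: 1/d_i2 = 1/f₂ − 1/d_o2 = 1/(5.00) − 1/(58.09) = 0.1828, so d_i2 = 5.47 cm.
The final image is real, 5.47 cm to the right of lens 2 (overall magnification ≈ 0.016).

5.47 cm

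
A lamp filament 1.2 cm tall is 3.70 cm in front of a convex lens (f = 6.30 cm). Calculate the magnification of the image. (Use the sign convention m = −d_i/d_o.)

m = +2.42

1/d_i = 1/f − 1/d_o = 1/(6.300) − 1/(3.70) = -0.1115, so d_i = -8.965 cm.
m = −d_i/d_o = −(-8.965)/(3.70) = +2.42.
The image is virtual, upright and enlarged, on the same side as the object.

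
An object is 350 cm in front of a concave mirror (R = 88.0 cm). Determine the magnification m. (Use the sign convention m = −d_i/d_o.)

f = R/2 = 88.0/2 = 44.00 cm.
1/d_i = 1/f − 1/d_o = 1/(44.00) − 1/(350) = 0.01987, so d_i = 50.33 cm.
m = −d_i/d_o = −(50.33)/(350) = -0.144.
The image is real, inverted and reduced, in front of the mirror.

m = -0.144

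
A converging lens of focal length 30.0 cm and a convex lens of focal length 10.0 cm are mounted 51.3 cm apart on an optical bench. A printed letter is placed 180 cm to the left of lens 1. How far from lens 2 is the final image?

Lens 1: 1/d_i1 = 1/f₁ − 1/d_o1 = 1/(30.0) − 1/(180) = 0.02778, so d_i1 = 36.00 cm.
The intermediate image is 36.00 cm to the right of lens 1, which is 51.3 − (36.00) = 15.30 cm to the left of lens 2, so d_o2 = +15.30 cm.
Lens 2: 1/d_i2 = 1/f₂ − 1/d_o2 = 1/(10.0) − 1/(15.30) = 0.03464, so d_i2 = 28.9 cm.
The final image is real, 28.9 cm to the right of lens 2 (overall magnification ≈ 0.38).

28.9 cm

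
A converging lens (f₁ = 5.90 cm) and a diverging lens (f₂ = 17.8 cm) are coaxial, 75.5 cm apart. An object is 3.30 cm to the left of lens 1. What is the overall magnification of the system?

Lens 1: 1/d_i1 = 1/(5.90) − 1/(3.30) = -0.1335, so d_i1 = -7.488 cm; m₁ = −d_i1/d_o1 = +2.269.
d_o2 = 75.5 − (-7.488) = 82.99 cm.
f₂ = −17.8 cm (diverging).
Lens 2: 1/d_i2 = 1/(-17.8) − 1/(82.99) = -0.06823, so d_i2 = -14.66 cm; m₂ = −d_i2/d_o2 = +0.1766.
m = m₁·m₂ = (+2.269)(+0.1766) = +0.401.

m = +0.401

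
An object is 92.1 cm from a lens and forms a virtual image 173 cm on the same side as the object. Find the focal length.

Virtual image ⇒ d_i = −173 cm.
1/f = 1/d_o + 1/d_i = 1/(92.1) + 1/(-173) = 0.005077, so f = 197 cm.
Since f is positive, the lens is converging.

f = 197 cm (converging)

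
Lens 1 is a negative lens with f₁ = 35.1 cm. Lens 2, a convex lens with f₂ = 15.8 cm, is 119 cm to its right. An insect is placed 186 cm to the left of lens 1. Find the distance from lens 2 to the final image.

17.7 cm

Lens 1 is diverging, so f₁ = −35.1 cm.
Lens 1: 1/d_i1 = 1/f₁ − 1/d_o1 = 1/(-35.1) − 1/(186) = -0.03387, so d_i1 = -29.53 cm.
The intermediate image is 29.53 cm to the left of lens 1 (virtual), which is 119 − (-29.53) = 148.5 cm to the left of lens 2, so d_o2 = +148.5 cm.
Lens 2: 1/d_i2 = 1/f₂ − 1/d_o2 = 1/(15.8) − 1/(148.5) = 0.05656, so d_i2 = 17.7 cm.
The final image is real, 17.7 cm to the right of lens 2 (overall magnification ≈ -0.019).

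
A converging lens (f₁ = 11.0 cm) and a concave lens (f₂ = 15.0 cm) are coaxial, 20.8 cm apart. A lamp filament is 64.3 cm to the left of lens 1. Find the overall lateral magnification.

Lens 1: 1/d_i1 = 1/(11.0) − 1/(64.3) = 0.07536, so d_i1 = 13.27 cm; m₁ = −d_i1/d_o1 = -0.2064.
d_o2 = 20.8 − (13.27) = 7.530 cm.
f₂ = −15.0 cm (diverging).
Lens 2: 1/d_i2 = 1/(-15.0) − 1/(7.530) = -0.1995, so d_i2 = -5.013 cm; m₂ = −d_i2/d_o2 = +0.6658.
m = m₁·m₂ = (-0.2064)(+0.6658) = -0.137.

m = -0.137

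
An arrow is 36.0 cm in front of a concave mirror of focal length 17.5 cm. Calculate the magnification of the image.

1/d_i = 1/f − 1/d_o = 1/(17.50) − 1/(36.0) = 0.02937, so d_i = 34.05 cm.
m = −d_i/d_o = −(34.05)/(36.0) = -0.946.
The image is real, inverted and reduced, in front of the mirror.

m = -0.946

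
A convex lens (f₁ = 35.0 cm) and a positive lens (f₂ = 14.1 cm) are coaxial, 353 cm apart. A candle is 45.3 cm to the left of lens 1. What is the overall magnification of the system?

Lens 1: 1/d_i1 = 1/(35.0) − 1/(45.3) = 0.006496, so d_i1 = 153.9 cm; m₁ = −d_i1/d_o1 = -3.397.
d_o2 = 353 − (153.9) = 199.1 cm.
Lens 2: 1/d_i2 = 1/(14.1) − 1/(199.1) = 0.06590, so d_i2 = 15.17 cm; m₂ = −d_i2/d_o2 = -0.07622.
m = m₁·m₂ = (-3.397)(-0.07622) = +0.259.

m = +0.259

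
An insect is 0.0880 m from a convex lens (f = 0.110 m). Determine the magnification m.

m = +5.00

1/d_i = 1/f − 1/d_o = 1/(0.1100) − 1/(0.0880) = -2.273, so d_i = -0.4400 m.
m = −d_i/d_o = −(-0.4400)/(0.0880) = +5.00.
The image is virtual, upright and enlarged, on the same side as the object.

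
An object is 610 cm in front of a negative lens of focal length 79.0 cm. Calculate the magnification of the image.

m = +0.115

For a negative lens, f = -79.0 cm.
1/d_i = 1/f − 1/d_o = 1/(-79.00) − 1/(610) = -0.01430, so d_i = -69.94 cm.
m = −d_i/d_o = −(-69.94)/(610) = +0.115.
The image is virtual, upright and reduced, on the same side as the object.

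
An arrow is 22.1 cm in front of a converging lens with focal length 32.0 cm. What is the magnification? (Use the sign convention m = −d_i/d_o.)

1/d_i = 1/f − 1/d_o = 1/(32.00) − 1/(22.1) = -0.01400, so d_i = -71.43 cm.
m = −d_i/d_o = −(-71.43)/(22.1) = +3.23.
The image is virtual, upright and enlarged, on the same side as the object.

m = +3.23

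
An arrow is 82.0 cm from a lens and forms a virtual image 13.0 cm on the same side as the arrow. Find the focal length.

Virtual image ⇒ d_i = −13.0 cm.
1/f = 1/d_o + 1/d_i = 1/(82.0) + 1/(-13.0) = -0.06473, so f = -15.4 cm.
Since f is negative, the lens is diverging.

f = -15.4 cm (diverging)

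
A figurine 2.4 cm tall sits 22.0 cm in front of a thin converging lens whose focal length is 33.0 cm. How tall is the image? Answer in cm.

7.20 cm

1/d_i = 1/f − 1/d_o = 1/(33.00) − 1/(22.0) = -0.01515, so d_i = -66.00 cm.
m = −d_i/d_o = +3.000.
|h_i| = |m|·h_o = 3.000 × 2.4 = 7.20 cm. The image is virtual, upright and enlarged, on the same side as the object.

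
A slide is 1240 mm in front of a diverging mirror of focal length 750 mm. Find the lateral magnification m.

For a diverging mirror, f = -750 mm.
1/d_i = 1/f − 1/d_o = 1/(-750.0) − 1/(1240) = -0.002140, so d_i = -467.3 mm.
m = −d_i/d_o = −(-467.3)/(1240) = +0.377.
The image is virtual, upright and reduced, behind the mirror.

m = +0.377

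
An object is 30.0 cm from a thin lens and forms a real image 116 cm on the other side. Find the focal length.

f = 23.8 cm (converging)

Real image ⇒ d_i = +116 cm.
1/f = 1/d_o + 1/d_i = 1/(30.0) + 1/(116) = 0.04195, so f = 23.8 cm.
Since f is positive, the thin lens is converging.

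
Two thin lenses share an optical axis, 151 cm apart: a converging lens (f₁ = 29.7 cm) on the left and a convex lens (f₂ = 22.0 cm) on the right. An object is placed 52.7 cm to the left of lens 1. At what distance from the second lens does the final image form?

29.9 cm

Lens 1: 1/d_i1 = 1/f₁ − 1/d_o1 = 1/(29.7) − 1/(52.7) = 0.01469, so d_i1 = 68.05 cm.
The intermediate image is 68.05 cm to the right of lens 1, which is 151 − (68.05) = 82.95 cm to the left of lens 2, so d_o2 = +82.95 cm.
Lens 2: 1/d_i2 = 1/f₂ − 1/d_o2 = 1/(22.0) − 1/(82.95) = 0.03340, so d_i2 = 29.9 cm.
The final image is real, 29.9 cm to the right of lens 2 (overall magnification ≈ 0.47).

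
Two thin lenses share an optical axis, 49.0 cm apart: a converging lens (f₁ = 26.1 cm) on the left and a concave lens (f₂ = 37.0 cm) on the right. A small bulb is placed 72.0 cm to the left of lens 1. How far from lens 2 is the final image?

Lens 1: 1/d_i1 = 1/f₁ − 1/d_o1 = 1/(26.1) − 1/(72.0) = 0.02443, so d_i1 = 40.94 cm.
The intermediate image is 40.94 cm to the right of lens 1, which is 49.0 − (40.94) = 8.060 cm to the left of lens 2, so d_o2 = +8.060 cm.
Lens 2 is diverging, so f₂ = −37.0 cm.
Lens 2: 1/d_i2 = 1/f₂ − 1/d_o2 = 1/(-37.0) − 1/(8.060) = -0.1511, so d_i2 = -6.62 cm.
The final image is virtual, 6.62 cm to the left of lens 2 (overall magnification ≈ -0.47).

6.62 cm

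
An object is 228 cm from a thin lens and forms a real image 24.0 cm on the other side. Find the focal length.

Real image ⇒ d_i = +24.0 cm.
1/f = 1/d_o + 1/d_i = 1/(228) + 1/(24.0) = 0.04605, so f = 21.7 cm.
Since f is positive, the thin lens is converging.

f = 21.7 cm (converging)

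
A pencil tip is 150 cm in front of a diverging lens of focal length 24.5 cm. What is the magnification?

For a diverging lens, f = -24.5 cm.
1/d_i = 1/f − 1/d_o = 1/(-24.50) − 1/(150) = -0.04748, so d_i = -21.06 cm.
m = −d_i/d_o = −(-21.06)/(150) = +0.140.
The image is virtual, upright and reduced, on the same side as the object.

m = +0.140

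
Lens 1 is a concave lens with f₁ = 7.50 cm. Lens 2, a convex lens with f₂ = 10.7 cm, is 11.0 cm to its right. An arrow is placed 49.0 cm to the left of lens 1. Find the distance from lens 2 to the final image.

27.5 cm

Lens 1 is diverging, so f₁ = −7.50 cm.
Lens 1: 1/d_i1 = 1/f₁ − 1/d_o1 = 1/(-7.50) − 1/(49.0) = -0.1537, so d_i1 = -6.504 cm.
The intermediate image is 6.504 cm to the left of lens 1 (virtual), which is 11.0 − (-6.504) = 17.50 cm to the left of lens 2, so d_o2 = +17.50 cm.
Lens 2: 1/d_i2 = 1/f₂ − 1/d_o2 = 1/(10.7) − 1/(17.50) = 0.03632, so d_i2 = 27.5 cm.
The final image is real, 27.5 cm to the right of lens 2 (overall magnification ≈ -0.21).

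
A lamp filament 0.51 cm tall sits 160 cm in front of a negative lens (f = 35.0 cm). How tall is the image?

0.0915 cm

For a negative lens, f = -35.0 cm.
1/d_i = 1/f − 1/d_o = 1/(-35.00) − 1/(160) = -0.03482, so d_i = -28.72 cm.
m = −d_i/d_o = +0.1795.
|h_i| = |m|·h_o = 0.1795 × 0.51 = 0.0915 cm. The image is virtual, upright and reduced, on the same side as the object.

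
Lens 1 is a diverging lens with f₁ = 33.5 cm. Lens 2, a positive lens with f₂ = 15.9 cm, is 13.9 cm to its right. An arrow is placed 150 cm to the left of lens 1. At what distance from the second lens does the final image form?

25.9 cm

Lens 1 is diverging, so f₁ = −33.5 cm.
Lens 1: 1/d_i1 = 1/f₁ − 1/d_o1 = 1/(-33.5) − 1/(150) = -0.03652, so d_i1 = -27.38 cm.
The intermediate image is 27.38 cm to the left of lens 1 (virtual), which is 13.9 − (-27.38) = 41.28 cm to the left of lens 2, so d_o2 = +41.28 cm.
Lens 2: 1/d_i2 = 1/f₂ − 1/d_o2 = 1/(15.9) − 1/(41.28) = 0.03867, so d_i2 = 25.9 cm.
The final image is real, 25.9 cm to the right of lens 2 (overall magnification ≈ -0.11).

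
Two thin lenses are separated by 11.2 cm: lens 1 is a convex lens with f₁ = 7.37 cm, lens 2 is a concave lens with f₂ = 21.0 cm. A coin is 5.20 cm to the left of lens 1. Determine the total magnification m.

Lens 1: 1/d_i1 = 1/(7.37) − 1/(5.20) = -0.05662, so d_i1 = -17.66 cm; m₁ = −d_i1/d_o1 = +3.396.
d_o2 = 11.2 − (-17.66) = 28.86 cm.
f₂ = −21.0 cm (diverging).
Lens 2: 1/d_i2 = 1/(-21.0) − 1/(28.86) = -0.08227, so d_i2 = -12.16 cm; m₂ = −d_i2/d_o2 = +0.4212.
m = m₁·m₂ = (+3.396)(+0.4212) = +1.43.

m = +1.43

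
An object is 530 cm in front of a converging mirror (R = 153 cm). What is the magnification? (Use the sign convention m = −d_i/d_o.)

m = -0.169

f = R/2 = 153/2 = 76.50 cm.
1/d_i = 1/f − 1/d_o = 1/(76.50) − 1/(530) = 0.01119, so d_i = 89.40 cm.
m = −d_i/d_o = −(89.40)/(530) = -0.169.
The image is real, inverted and reduced, in front of the mirror.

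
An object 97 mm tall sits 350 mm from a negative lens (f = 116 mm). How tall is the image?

24.1 mm

For a negative lens, f = -116 mm.
1/d_i = 1/f − 1/d_o = 1/(-116.0) − 1/(350) = -0.01148, so d_i = -87.12 mm.
m = −d_i/d_o = +0.2489.
|h_i| = |m|·h_o = 0.2489 × 97 = 24.1 mm. The image is virtual, upright and reduced, on the same side as the object.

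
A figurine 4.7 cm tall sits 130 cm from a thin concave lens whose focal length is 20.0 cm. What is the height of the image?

0.627 cm

For a concave lens, f = -20.0 cm.
1/d_i = 1/f − 1/d_o = 1/(-20.00) − 1/(130) = -0.05769, so d_i = -17.33 cm.
m = −d_i/d_o = +0.1333.
|h_i| = |m|·h_o = 0.1333 × 4.7 = 0.627 cm. The image is virtual, upright and reduced, on the same side as the object.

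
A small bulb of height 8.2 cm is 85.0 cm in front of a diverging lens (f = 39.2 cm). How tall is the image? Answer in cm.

For a diverging lens, f = -39.2 cm.
1/d_i = 1/f − 1/d_o = 1/(-39.20) − 1/(85.0) = -0.03727, so d_i = -26.83 cm.
m = −d_i/d_o = +0.3156.
|h_i| = |m|·h_o = 0.3156 × 8.2 = 2.59 cm. The image is virtual, upright and reduced, on the same side as the object.

2.59 cm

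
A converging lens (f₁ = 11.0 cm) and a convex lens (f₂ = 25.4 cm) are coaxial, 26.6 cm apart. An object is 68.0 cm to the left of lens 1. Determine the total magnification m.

Lens 1: 1/d_i1 = 1/(11.0) − 1/(68.0) = 0.07620, so d_i1 = 13.12 cm; m₁ = −d_i1/d_o1 = -0.1929.
d_o2 = 26.6 − (13.12) = 13.48 cm.
Lens 2: 1/d_i2 = 1/(25.4) − 1/(13.48) = -0.03481, so d_i2 = -28.72 cm; m₂ = −d_i2/d_o2 = +2.131.
m = m₁·m₂ = (-0.1929)(+2.131) = -0.411.

m = -0.411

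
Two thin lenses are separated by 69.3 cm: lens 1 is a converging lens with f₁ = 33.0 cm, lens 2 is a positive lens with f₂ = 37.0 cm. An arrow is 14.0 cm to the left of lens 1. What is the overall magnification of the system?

Lens 1: 1/d_i1 = 1/(33.0) − 1/(14.0) = -0.04113, so d_i1 = -24.32 cm; m₁ = −d_i1/d_o1 = +1.737.
d_o2 = 69.3 − (-24.32) = 93.62 cm.
Lens 2: 1/d_i2 = 1/(37.0) − 1/(93.62) = 0.01635, so d_i2 = 61.18 cm; m₂ = −d_i2/d_o2 = -0.6535.
m = m₁·m₂ = (+1.737)(-0.6535) = -1.14.

m = -1.14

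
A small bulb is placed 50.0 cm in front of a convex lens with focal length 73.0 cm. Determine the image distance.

159 cm

Thin-lens equation: 1/s_i = 1/f − 1/s_o = 1/(73.00) − 1/(50.0) = 0.01370 − 0.02000 = -0.006301, so s_i = -159 cm.
The image is virtual, upright and enlarged, on the same side as the object.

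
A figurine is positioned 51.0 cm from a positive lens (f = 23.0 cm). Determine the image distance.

41.9 cm

Thin-lens equation: 1/v = 1/f − 1/u = 1/(23.00) − 1/(51.0) = 0.04348 − 0.01961 = 0.02387, so v = 41.9 cm.
The image is real, inverted and reduced, on the far side of the lens.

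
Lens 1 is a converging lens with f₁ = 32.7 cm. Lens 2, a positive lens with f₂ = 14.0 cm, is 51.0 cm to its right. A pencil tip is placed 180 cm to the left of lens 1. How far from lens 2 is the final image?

52.2 cm

Lens 1: 1/d_i1 = 1/f₁ − 1/d_o1 = 1/(32.7) − 1/(180) = 0.02503, so d_i1 = 39.96 cm.
The intermediate image is 39.96 cm to the right of lens 1, which is 51.0 − (39.96) = 11.04 cm to the left of lens 2, so d_o2 = +11.04 cm.
Lens 2: 1/d_i2 = 1/f₂ − 1/d_o2 = 1/(14.0) − 1/(11.04) = -0.01915, so d_i2 = -52.2 cm.
The final image is virtual, 52.2 cm to the left of lens 2 (overall magnification ≈ -1.1).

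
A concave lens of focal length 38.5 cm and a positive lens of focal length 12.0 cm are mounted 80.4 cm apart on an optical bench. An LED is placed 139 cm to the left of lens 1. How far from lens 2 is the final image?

13.5 cm

Lens 1 is diverging, so f₁ = −38.5 cm.
Lens 1: 1/d_i1 = 1/f₁ − 1/d_o1 = 1/(-38.5) − 1/(139) = -0.03317, so d_i1 = -30.15 cm.
The intermediate image is 30.15 cm to the left of lens 1 (virtual), which is 80.4 − (-30.15) = 110.6 cm to the left of lens 2, so d_o2 = +110.6 cm.
Lens 2: 1/d_i2 = 1/f₂ − 1/d_o2 = 1/(12.0) − 1/(110.6) = 0.07429, so d_i2 = 13.5 cm.
The final image is real, 13.5 cm to the right of lens 2 (overall magnification ≈ -0.026).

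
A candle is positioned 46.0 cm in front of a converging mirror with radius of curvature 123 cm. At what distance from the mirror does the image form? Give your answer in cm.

183 cm

f = R/2 = 123/2 = 61.50 cm.
Mirror equation: 1/q = 1/f − 1/p = 1/(61.50) − 1/(46.0) = 0.01626 − 0.02174 = -0.005479, so q = -183 cm.
The image is virtual, upright and enlarged, behind the mirror.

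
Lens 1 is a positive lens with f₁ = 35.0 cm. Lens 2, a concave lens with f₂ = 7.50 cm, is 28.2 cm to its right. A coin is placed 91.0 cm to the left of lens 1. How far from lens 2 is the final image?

Lens 1: 1/d_i1 = 1/f₁ − 1/d_o1 = 1/(35.0) − 1/(91.0) = 0.01758, so d_i1 = 56.88 cm.
The intermediate image is 56.88 cm to the right of lens 1, which lies 28.68 cm to the right of lens 2 — a virtual object — so d_o2 = −28.68 cm.
Lens 2 is diverging, so f₂ = −7.50 cm.
Lens 2: 1/d_i2 = 1/f₂ − 1/d_o2 = 1/(-7.50) − 1/(-28.68) = -0.09847, so d_i2 = -10.2 cm.
The final image is virtual, 10.2 cm to the left of lens 2 (overall magnification ≈ 0.22).

10.2 cm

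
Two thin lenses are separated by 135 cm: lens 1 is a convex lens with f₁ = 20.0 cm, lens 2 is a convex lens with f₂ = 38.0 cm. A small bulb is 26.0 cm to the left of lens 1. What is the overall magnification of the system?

m = +12.3

Lens 1: 1/d_i1 = 1/(20.0) − 1/(26.0) = 0.01154, so d_i1 = 86.67 cm; m₁ = −d_i1/d_o1 = -3.333.
d_o2 = 135 − (86.67) = 48.33 cm.
Lens 2: 1/d_i2 = 1/(38.0) − 1/(48.33) = 0.005625, so d_i2 = 177.8 cm; m₂ = −d_i2/d_o2 = -3.679.
m = m₁·m₂ = (-3.333)(-3.679) = +12.3.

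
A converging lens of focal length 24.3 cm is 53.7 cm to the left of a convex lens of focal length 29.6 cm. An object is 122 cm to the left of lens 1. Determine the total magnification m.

m = -1.18

Lens 1: 1/d_i1 = 1/(24.3) − 1/(122) = 0.03296, so d_i1 = 30.34 cm; m₁ = −d_i1/d_o1 = -0.2487.
d_o2 = 53.7 − (30.34) = 23.36 cm.
Lens 2: 1/d_i2 = 1/(29.6) − 1/(23.36) = -0.009024, so d_i2 = -110.8 cm; m₂ = −d_i2/d_o2 = +4.744.
m = m₁·m₂ = (-0.2487)(+4.744) = -1.18.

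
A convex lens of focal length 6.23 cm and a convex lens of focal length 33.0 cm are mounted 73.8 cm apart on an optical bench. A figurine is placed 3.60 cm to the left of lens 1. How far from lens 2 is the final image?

Lens 1: 1/d_i1 = 1/f₁ − 1/d_o1 = 1/(6.23) − 1/(3.60) = -0.1173, so d_i1 = -8.528 cm.
The intermediate image is 8.528 cm to the left of lens 1 (virtual), which is 73.8 − (-8.528) = 82.33 cm to the left of lens 2, so d_o2 = +82.33 cm.
Lens 2: 1/d_i2 = 1/f₂ − 1/d_o2 = 1/(33.0) − 1/(82.33) = 0.01816, so d_i2 = 55.1 cm.
The final image is real, 55.1 cm to the right of lens 2 (overall magnification ≈ -1.6).

55.1 cm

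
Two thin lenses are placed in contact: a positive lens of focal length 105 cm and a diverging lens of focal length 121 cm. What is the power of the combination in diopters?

P = +0.126 D

P₁ = 1/f₁ = 1/(1.05 m) = +0.9524 D; P₂ = 1/f₂ = 1/(-1.21 m) = -0.8264 D.
For thin lenses in contact, P = P₁ + P₂ = (+0.9524) + (-0.8264) = +0.126 D.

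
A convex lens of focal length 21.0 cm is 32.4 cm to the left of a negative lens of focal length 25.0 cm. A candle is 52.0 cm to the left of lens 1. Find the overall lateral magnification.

Lens 1: 1/d_i1 = 1/(21.0) − 1/(52.0) = 0.02839, so d_i1 = 35.23 cm; m₁ = −d_i1/d_o1 = -0.6775.
d_o2 = 32.4 − (35.23) = -2.830 cm (virtual object).
f₂ = −25.0 cm (diverging).
Lens 2: 1/d_i2 = 1/(-25.0) − 1/(-2.830) = 0.3134, so d_i2 = 3.191 cm; m₂ = −d_i2/d_o2 = +1.128.
m = m₁·m₂ = (-0.6775)(+1.128) = -0.764.

m = -0.764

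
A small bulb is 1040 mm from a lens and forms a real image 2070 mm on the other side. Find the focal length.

f = 692 mm (converging)

Real image ⇒ d_i = +2070 mm.
1/f = 1/d_o + 1/d_i = 1/(1040) + 1/(2070) = 0.001445, so f = 692 mm.
Since f is positive, the lens is converging.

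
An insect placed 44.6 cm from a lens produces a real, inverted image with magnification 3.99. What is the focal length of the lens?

m = −d_i/d_o ⇒ d_i = −m·d_o = −(-3.99)·(44.6) = 178.0 cm.
1/f = 1/d_o + 1/d_i = 1/(44.6) + 1/(178.0) = 0.02804, so f = 35.7 cm.
Since f is positive, the lens is converging.

f = 35.7 cm (converging)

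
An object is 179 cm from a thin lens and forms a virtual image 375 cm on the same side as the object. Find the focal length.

f = 342 cm (converging)

Virtual image ⇒ d_i = −375 cm.
1/f = 1/d_o + 1/d_i = 1/(179) + 1/(-375) = 0.002920, so f = 342 cm.
Since f is positive, the thin lens is converging.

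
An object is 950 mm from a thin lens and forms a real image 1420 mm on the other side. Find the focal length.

Real image ⇒ d_i = +1420 mm.
1/f = 1/d_o + 1/d_i = 1/(950) + 1/(1420) = 0.001757, so f = 569 mm.
Since f is positive, the thin lens is converging.

f = 569 mm (converging)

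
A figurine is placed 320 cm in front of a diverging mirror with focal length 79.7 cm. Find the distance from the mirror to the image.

63.8 cm

For a diverging mirror, f = -79.7 cm.
Mirror equation: 1/v = 1/f − 1/u = 1/(-79.70) − 1/(320) = -0.01255 − 0.003125 = -0.01567, so v = -63.8 cm.
The image is virtual, upright and reduced, behind the mirror.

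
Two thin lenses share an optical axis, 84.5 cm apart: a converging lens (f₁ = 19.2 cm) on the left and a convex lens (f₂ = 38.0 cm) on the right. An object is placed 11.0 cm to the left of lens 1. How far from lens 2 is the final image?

Lens 1: 1/d_i1 = 1/f₁ − 1/d_o1 = 1/(19.2) − 1/(11.0) = -0.03883, so d_i1 = -25.76 cm.
The intermediate image is 25.76 cm to the left of lens 1 (virtual), which is 84.5 − (-25.76) = 110.3 cm to the left of lens 2, so d_o2 = +110.3 cm.
Lens 2: 1/d_i2 = 1/f₂ − 1/d_o2 = 1/(38.0) − 1/(110.3) = 0.01725, so d_i2 = 58.0 cm.
The final image is real, 58.0 cm to the right of lens 2 (overall magnification ≈ -1.2).

58.0 cm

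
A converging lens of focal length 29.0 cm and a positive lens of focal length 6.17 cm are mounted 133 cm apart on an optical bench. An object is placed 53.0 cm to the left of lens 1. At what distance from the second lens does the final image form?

6.78 cm

Lens 1: 1/d_i1 = 1/f₁ − 1/d_o1 = 1/(29.0) − 1/(53.0) = 0.01561, so d_i1 = 64.04 cm.
The intermediate image is 64.04 cm to the right of lens 1, which is 133 − (64.04) = 68.96 cm to the left of lens 2, so d_o2 = +68.96 cm.
Lens 2: 1/d_i2 = 1/f₂ − 1/d_o2 = 1/(6.17) − 1/(68.96) = 0.1476, so d_i2 = 6.78 cm.
The final image is real, 6.78 cm to the right of lens 2 (overall magnification ≈ 0.12).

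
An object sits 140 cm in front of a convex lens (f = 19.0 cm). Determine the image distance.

22.0 cm

Lens equation: 1/v = 1/f − 1/u = 1/(19.00) − 1/(140) = 0.05263 − 0.007143 = 0.04549, so v = 22.0 cm.
The image is real, inverted and reduced, on the far side of the lens.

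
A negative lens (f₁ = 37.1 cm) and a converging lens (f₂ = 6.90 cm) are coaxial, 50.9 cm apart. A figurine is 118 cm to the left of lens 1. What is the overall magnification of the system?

m = -0.0229

f₁ = −37.1 cm (diverging).
Lens 1: 1/d_i1 = 1/(-37.1) − 1/(118) = -0.03543, so d_i1 = -28.23 cm; m₁ = −d_i1/d_o1 = +0.2392.
d_o2 = 50.9 − (-28.23) = 79.13 cm.
Lens 2: 1/d_i2 = 1/(6.90) − 1/(79.13) = 0.1323, so d_i2 = 7.559 cm; m₂ = −d_i2/d_o2 = -0.09553.
m = m₁·m₂ = (+0.2392)(-0.09553) = -0.0229.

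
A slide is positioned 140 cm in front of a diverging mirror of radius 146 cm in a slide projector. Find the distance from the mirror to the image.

f = R/2 = 146/2 = 73.00 cm; for a diverging mirror, f = -73.00 cm.
Mirror equation: 1/q = 1/f − 1/p = 1/(-73.00) − 1/(140) = -0.01370 − 0.007143 = -0.02084, so q = -48.0 cm.
The image is virtual, upright and reduced, behind the mirror.

48.0 cm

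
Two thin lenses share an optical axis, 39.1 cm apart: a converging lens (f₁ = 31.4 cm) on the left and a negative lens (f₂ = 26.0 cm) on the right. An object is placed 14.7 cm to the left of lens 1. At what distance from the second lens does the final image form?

Lens 1: 1/d_i1 = 1/f₁ − 1/d_o1 = 1/(31.4) − 1/(14.7) = -0.03618, so d_i1 = -27.64 cm.
The intermediate image is 27.64 cm to the left of lens 1 (virtual), which is 39.1 − (-27.64) = 66.74 cm to the left of lens 2, so d_o2 = +66.74 cm.
Lens 2 is diverging, so f₂ = −26.0 cm.
Lens 2: 1/d_i2 = 1/f₂ − 1/d_o2 = 1/(-26.0) − 1/(66.74) = -0.05345, so d_i2 = -18.7 cm.
The final image is virtual, 18.7 cm to the left of lens 2 (overall magnification ≈ 0.53).

18.7 cm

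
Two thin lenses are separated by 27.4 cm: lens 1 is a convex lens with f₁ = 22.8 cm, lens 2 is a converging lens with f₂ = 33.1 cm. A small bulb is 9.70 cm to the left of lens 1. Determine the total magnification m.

Lens 1: 1/d_i1 = 1/(22.8) − 1/(9.70) = -0.05923, so d_i1 = -16.88 cm; m₁ = −d_i1/d_o1 = +1.740.
d_o2 = 27.4 − (-16.88) = 44.28 cm.
Lens 2: 1/d_i2 = 1/(33.1) − 1/(44.28) = 0.007628, so d_i2 = 131.1 cm; m₂ = −d_i2/d_o2 = -2.961.
m = m₁·m₂ = (+1.740)(-2.961) = -5.15.

m = -5.15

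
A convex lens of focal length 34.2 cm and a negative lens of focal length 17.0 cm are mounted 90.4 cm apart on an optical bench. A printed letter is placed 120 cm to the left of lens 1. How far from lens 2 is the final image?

12.1 cm

Lens 1: 1/d_i1 = 1/f₁ − 1/d_o1 = 1/(34.2) − 1/(120) = 0.02091, so d_i1 = 47.83 cm.
The intermediate image is 47.83 cm to the right of lens 1, which is 90.4 − (47.83) = 42.57 cm to the left of lens 2, so d_o2 = +42.57 cm.
Lens 2 is diverging, so f₂ = −17.0 cm.
Lens 2: 1/d_i2 = 1/f₂ − 1/d_o2 = 1/(-17.0) − 1/(42.57) = -0.08231, so d_i2 = -12.1 cm.
The final image is virtual, 12.1 cm to the left of lens 2 (overall magnification ≈ -0.11).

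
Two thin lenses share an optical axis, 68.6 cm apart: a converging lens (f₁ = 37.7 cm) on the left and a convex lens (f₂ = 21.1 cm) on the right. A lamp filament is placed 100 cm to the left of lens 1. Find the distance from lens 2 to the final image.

13.1 cm

Lens 1: 1/d_i1 = 1/f₁ − 1/d_o1 = 1/(37.7) − 1/(100) = 0.01653, so d_i1 = 60.51 cm.
The intermediate image is 60.51 cm to the right of lens 1, which is 68.6 − (60.51) = 8.090 cm to the left of lens 2, so d_o2 = +8.090 cm.
Lens 2: 1/d_i2 = 1/f₂ − 1/d_o2 = 1/(21.1) − 1/(8.090) = -0.07622, so d_i2 = -13.1 cm.
The final image is virtual, 13.1 cm to the left of lens 2 (overall magnification ≈ -0.98).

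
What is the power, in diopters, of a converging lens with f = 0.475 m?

P = +2.11 D

P = 1/f = 1/(0.475 m) = +2.11 D.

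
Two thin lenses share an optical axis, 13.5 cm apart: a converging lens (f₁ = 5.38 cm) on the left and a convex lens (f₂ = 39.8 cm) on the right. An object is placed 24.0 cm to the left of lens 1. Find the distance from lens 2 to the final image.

7.86 cm

Lens 1: 1/d_i1 = 1/f₁ − 1/d_o1 = 1/(5.38) − 1/(24.0) = 0.1442, so d_i1 = 6.934 cm.
The intermediate image is 6.934 cm to the right of lens 1, which is 13.5 − (6.934) = 6.566 cm to the left of lens 2, so d_o2 = +6.566 cm.
Lens 2: 1/d_i2 = 1/f₂ − 1/d_o2 = 1/(39.8) − 1/(6.566) = -0.1272, so d_i2 = -7.86 cm.
The final image is virtual, 7.86 cm to the left of lens 2 (overall magnification ≈ -0.35).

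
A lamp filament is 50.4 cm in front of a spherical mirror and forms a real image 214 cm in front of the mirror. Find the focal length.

f = 40.8 cm (concave)

Real image ⇒ d_i = +214 cm.
1/f = 1/d_o + 1/d_i = 1/(50.4) + 1/(214) = 0.02451, so f = 40.8 cm.
Since f is positive, the spherical mirror is concave.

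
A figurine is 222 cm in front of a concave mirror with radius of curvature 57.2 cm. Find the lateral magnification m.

m = -0.148

f = R/2 = 57.2/2 = 28.60 cm.
1/d_i = 1/f − 1/d_o = 1/(28.60) − 1/(222) = 0.03046, so d_i = 32.83 cm.
m = −d_i/d_o = −(32.83)/(222) = -0.148.
The image is real, inverted and reduced, in front of the mirror.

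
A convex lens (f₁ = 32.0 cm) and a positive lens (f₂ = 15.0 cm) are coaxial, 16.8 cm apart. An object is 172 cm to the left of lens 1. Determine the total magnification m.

m = -0.0914

Lens 1: 1/d_i1 = 1/(32.0) − 1/(172) = 0.02544, so d_i1 = 39.31 cm; m₁ = −d_i1/d_o1 = -0.2285.
d_o2 = 16.8 − (39.31) = -22.51 cm (virtual object).
Lens 2: 1/d_i2 = 1/(15.0) − 1/(-22.51) = 0.1111, so d_i2 = 9.002 cm; m₂ = −d_i2/d_o2 = +0.3999.
m = m₁·m₂ = (-0.2285)(+0.3999) = -0.0914.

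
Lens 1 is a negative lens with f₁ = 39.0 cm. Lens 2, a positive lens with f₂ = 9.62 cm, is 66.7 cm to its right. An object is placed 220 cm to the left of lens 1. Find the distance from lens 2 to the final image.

10.6 cm

Lens 1 is diverging, so f₁ = −39.0 cm.
Lens 1: 1/d_i1 = 1/f₁ − 1/d_o1 = 1/(-39.0) − 1/(220) = -0.03019, so d_i1 = -33.13 cm.
The intermediate image is 33.13 cm to the left of lens 1 (virtual), which is 66.7 − (-33.13) = 99.83 cm to the left of lens 2, so d_o2 = +99.83 cm.
Lens 2: 1/d_i2 = 1/f₂ − 1/d_o2 = 1/(9.62) − 1/(99.83) = 0.09393, so d_i2 = 10.6 cm.
The final image is real, 10.6 cm to the right of lens 2 (overall magnification ≈ -0.016).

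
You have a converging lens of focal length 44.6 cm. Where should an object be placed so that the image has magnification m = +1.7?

18.4 cm

m = −d_i/d_o ⇒ d_i = −m·d_o.
1/f = 1/d_o + 1/d_i = 1/d_o − 1/(m·d_o) = (1 − 1/m)/d_o, so d_o = f(1 − 1/m) = (44.60)(1 − 1/(+1.7)) = 18.4 cm.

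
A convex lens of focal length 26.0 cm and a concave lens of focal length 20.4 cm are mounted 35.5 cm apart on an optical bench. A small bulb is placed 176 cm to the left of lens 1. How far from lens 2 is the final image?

Lens 1: 1/d_i1 = 1/f₁ − 1/d_o1 = 1/(26.0) − 1/(176) = 0.03278, so d_i1 = 30.51 cm.
The intermediate image is 30.51 cm to the right of lens 1, which is 35.5 − (30.51) = 4.990 cm to the left of lens 2, so d_o2 = +4.990 cm.
Lens 2 is diverging, so f₂ = −20.4 cm.
Lens 2: 1/d_i2 = 1/f₂ − 1/d_o2 = 1/(-20.4) − 1/(4.990) = -0.2494, so d_i2 = -4.01 cm.
The final image is virtual, 4.01 cm to the left of lens 2 (overall magnification ≈ -0.14).

4.01 cm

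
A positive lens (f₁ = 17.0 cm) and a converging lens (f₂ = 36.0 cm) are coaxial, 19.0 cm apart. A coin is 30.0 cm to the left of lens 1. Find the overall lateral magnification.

m = -0.837

Lens 1: 1/d_i1 = 1/(17.0) − 1/(30.0) = 0.02549, so d_i1 = 39.23 cm; m₁ = −d_i1/d_o1 = -1.308.
d_o2 = 19.0 − (39.23) = -20.23 cm (virtual object).
Lens 2: 1/d_i2 = 1/(36.0) − 1/(-20.23) = 0.07721, so d_i2 = 12.95 cm; m₂ = −d_i2/d_o2 = +0.6402.
m = m₁·m₂ = (-1.308)(+0.6402) = -0.837.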